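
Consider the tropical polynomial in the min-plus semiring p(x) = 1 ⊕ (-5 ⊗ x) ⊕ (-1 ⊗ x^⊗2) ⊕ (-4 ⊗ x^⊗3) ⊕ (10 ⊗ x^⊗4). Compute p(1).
p(1) = -4

A tropical monomial a ⊗ x^⊗i evaluates to a + i · x. Evaluating each term at x = 1:
  Term 0 contributes 1 + 0 · 1 = 1
  Term 1 contributes -5 + 1 · 1 = -4
  Term 2 contributes -1 + 2 · 1 = 1
  Term 3 contributes -4 + 3 · 1 = -1
  Term 4 contributes 10 + 4 · 1 = 14
p(1) = ⊕ of these = min[1, -4, 1, -1, 14] = -4.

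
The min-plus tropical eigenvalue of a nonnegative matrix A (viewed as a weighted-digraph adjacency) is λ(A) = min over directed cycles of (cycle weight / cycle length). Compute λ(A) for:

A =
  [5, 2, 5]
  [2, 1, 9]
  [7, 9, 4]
λ(A) = 1

Enumerate directed cycles and compute their means (weight / length). Sample:
  cycle 0 → 0: weight = 5, length = 1, mean = 5/1 ≈ 5.000
  cycle 1 → 1: weight = 1, length = 1, mean = 1/1 ≈ 1.000
  cycle 2 → 2: weight = 4, length = 1, mean = 4/1 ≈ 4.000
  cycle 0 → 1 → 0: weight = 4, length = 2, mean = 4/2 ≈ 2.000
  cycle 0 → 2 → 0: weight = 12, length = 2, mean = 12/2 ≈ 6.000
  cycle 1 → 0 → 1: weight = 4, length = 2, mean = 4/2 ≈ 2.000
Minimum mean = 1.000, attained e.g. along the cycle 1 → 1 with weight 1 and length 1. So λ(A) = 1/1 = 1.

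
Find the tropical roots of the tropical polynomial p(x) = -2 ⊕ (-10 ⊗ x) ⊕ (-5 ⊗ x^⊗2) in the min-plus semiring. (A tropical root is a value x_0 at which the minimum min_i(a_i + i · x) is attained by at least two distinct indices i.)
Roots: {-5, 8}

Each tropical root is a break point of the lower envelope of the lines y = a_i + i · x (there are 3 lines, with slopes 0, 1, ..., 2). Only the lines that attain the minimum somewhere contribute to roots; other lines are dominated. Here the surviving (envelope) indices are i = 2, i = 1, i = 0.
Intersections between consecutive envelope lines give the roots: for adjacent envelope indices i < j the intersection is x = (a_i − a_j) / (j − i). Reading off the sorted break points: {-5, 8}.
Verification: at each break x_0, at least two indices attain the minimum of min_i(a_i + i · x_0).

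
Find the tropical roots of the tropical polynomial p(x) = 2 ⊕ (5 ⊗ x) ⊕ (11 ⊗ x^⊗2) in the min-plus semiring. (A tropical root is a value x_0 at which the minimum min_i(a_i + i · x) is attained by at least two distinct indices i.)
Roots: {-6, -3}

Each tropical root is a break point of the lower envelope of the lines y = a_i + i · x (there are 3 lines, with slopes 0, 1, ..., 2). Only the lines that attain the minimum somewhere contribute to roots; other lines are dominated. Here the surviving (envelope) indices are i = 2, i = 1, i = 0.
Intersections between consecutive envelope lines give the roots: for adjacent envelope indices i < j the intersection is x = (a_i − a_j) / (j − i). Reading off the sorted break points: {-6, -3}.
Verification: at each break x_0, at least two indices attain the minimum of min_i(a_i + i · x_0).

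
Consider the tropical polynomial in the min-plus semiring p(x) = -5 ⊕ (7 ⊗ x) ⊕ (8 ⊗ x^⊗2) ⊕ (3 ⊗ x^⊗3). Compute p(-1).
p(-1) = -5

A tropical monomial a ⊗ x^⊗i evaluates to a + i · x. Evaluating each term at x = -1:
  Term 0 contributes -5 + 0 · -1 = -5
  Term 1 contributes 7 + 1 · -1 = 6
  Term 2 contributes 8 + 2 · -1 = 6
  Term 3 contributes 3 + 3 · -1 = 0
p(-1) = ⊕ of these = min[-5, 6, 6, 0] = -5.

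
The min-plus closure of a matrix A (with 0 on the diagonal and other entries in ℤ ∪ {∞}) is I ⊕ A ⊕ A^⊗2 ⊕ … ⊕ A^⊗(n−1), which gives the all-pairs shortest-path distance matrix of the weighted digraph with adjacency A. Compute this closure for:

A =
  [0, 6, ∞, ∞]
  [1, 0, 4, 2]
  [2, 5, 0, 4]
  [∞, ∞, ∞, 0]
Closure =
  [0, 6, 10, 8]
  [1, 0, 4, 2]
  [2, 5, 0, 4]
  [∞, ∞, ∞, 0]

This is the Floyd-Warshall all-pairs shortest-path computation. For each intermediate vertex k = 0, 1, …, 3, update dist[i][j] ← min(dist[i][j], dist[i][k] + dist[k][j]). The final matrix gives, for each (i, j), the minimum total weight of any directed path from i to j (possibly empty when i = j).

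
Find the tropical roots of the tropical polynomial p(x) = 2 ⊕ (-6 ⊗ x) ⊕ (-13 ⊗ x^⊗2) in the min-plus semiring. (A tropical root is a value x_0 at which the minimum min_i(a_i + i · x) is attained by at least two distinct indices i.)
Roots: {7, 8}

Each tropical root is a break point of the lower envelope of the lines y = a_i + i · x (there are 3 lines, with slopes 0, 1, ..., 2). Only the lines that attain the minimum somewhere contribute to roots; other lines are dominated. Here the surviving (envelope) indices are i = 2, i = 1, i = 0.
Intersections between consecutive envelope lines give the roots: for adjacent envelope indices i < j the intersection is x = (a_i − a_j) / (j − i). Reading off the sorted break points: {7, 8}.
Verification: at each break x_0, at least two indices attain the minimum of min_i(a_i + i · x_0).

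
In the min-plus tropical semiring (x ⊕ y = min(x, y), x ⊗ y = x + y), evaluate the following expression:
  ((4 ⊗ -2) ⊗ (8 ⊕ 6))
((4 ⊗ -2) ⊗ (8 ⊕ 6)) = 8

Expand innermost to outermost. Recall ⊕ takes the minimum of its arguments and ⊗ takes their sum. Working out the expression ((4 ⊗ -2) ⊗ (8 ⊕ 6)) gives 8.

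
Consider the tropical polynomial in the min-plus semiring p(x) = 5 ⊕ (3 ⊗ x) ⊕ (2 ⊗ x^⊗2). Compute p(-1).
p(-1) = 0

A tropical monomial a ⊗ x^⊗i evaluates to a + i · x. Evaluating each term at x = -1:
  Term 0 contributes 5 + 0 · -1 = 5
  Term 1 contributes 3 + 1 · -1 = 2
  Term 2 contributes 2 + 2 · -1 = 0
p(-1) = ⊕ of these = min[5, 2, 0] = 0.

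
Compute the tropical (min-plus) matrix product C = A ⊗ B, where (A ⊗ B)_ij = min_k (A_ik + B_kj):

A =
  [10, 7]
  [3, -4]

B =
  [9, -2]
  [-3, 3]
A ⊗ B =
  [4, 8]
  [-7, -1]

Apply the min-plus product entry-by-entry:
  C[0][0] = min over k of (A[0][0] + B[0][0] = 10 + 9 = 19, A[0][1] + B[1][0] = 7 + -3 = 4) = 4 (attained at k = 1)
  C[0][1] = min over k of (A[0][0] + B[0][1] = 10 + -2 = 8, A[0][1] + B[1][1] = 7 + 3 = 10) = 8 (attained at k = 0)
  C[1][0] = min over k of (A[1][0] + B[0][0] = 3 + 9 = 12, A[1][1] + B[1][0] = -4 + -3 = -7) = -7 (attained at k = 1)
  C[1][1] = min over k of (A[1][0] + B[0][1] = 3 + -2 = 1, A[1][1] + B[1][1] = -4 + 3 = -1) = -1 (attained at k = 1)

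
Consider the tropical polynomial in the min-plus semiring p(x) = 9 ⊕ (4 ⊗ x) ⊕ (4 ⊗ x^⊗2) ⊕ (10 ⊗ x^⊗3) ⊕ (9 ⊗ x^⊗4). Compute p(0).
p(0) = 4

A tropical monomial a ⊗ x^⊗i evaluates to a + i · x. Evaluating each term at x = 0:
  Term 0 contributes 9 + 0 · 0 = 9
  Term 1 contributes 4 + 1 · 0 = 4
  Term 2 contributes 4 + 2 · 0 = 4
  Term 3 contributes 10 + 3 · 0 = 10
  Term 4 contributes 9 + 4 · 0 = 9
p(0) = ⊕ of these = min[9, 4, 4, 10, 9] = 4.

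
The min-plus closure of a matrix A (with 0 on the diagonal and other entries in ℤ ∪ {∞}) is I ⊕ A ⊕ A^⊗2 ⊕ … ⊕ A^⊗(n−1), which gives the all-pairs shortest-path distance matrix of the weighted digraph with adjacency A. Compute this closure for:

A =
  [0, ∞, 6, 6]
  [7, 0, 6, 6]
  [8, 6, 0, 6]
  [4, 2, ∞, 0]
Closure =
  [0, 8, 6, 6]
  [7, 0, 6, 6]
  [8, 6, 0, 6]
  [4, 2, 8, 0]

This is the Floyd-Warshall all-pairs shortest-path computation. For each intermediate vertex k = 0, 1, …, 3, update dist[i][j] ← min(dist[i][j], dist[i][k] + dist[k][j]). The final matrix gives, for each (i, j), the minimum total weight of any directed path from i to j (possibly empty when i = j).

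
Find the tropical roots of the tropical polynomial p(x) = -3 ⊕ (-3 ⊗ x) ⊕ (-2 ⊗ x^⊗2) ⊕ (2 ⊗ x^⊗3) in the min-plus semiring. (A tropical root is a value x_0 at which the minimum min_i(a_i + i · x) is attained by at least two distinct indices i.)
Roots: {-4, -1, 0}

Each tropical root is a break point of the lower envelope of the lines y = a_i + i · x (there are 4 lines, with slopes 0, 1, ..., 3). Only the lines that attain the minimum somewhere contribute to roots; other lines are dominated. Here the surviving (envelope) indices are i = 3, i = 2, i = 1, i = 0.
Intersections between consecutive envelope lines give the roots: for adjacent envelope indices i < j the intersection is x = (a_i − a_j) / (j − i). Reading off the sorted break points: {-4, -1, 0}.
Verification: at each break x_0, at least two indices attain the minimum of min_i(a_i + i · x_0).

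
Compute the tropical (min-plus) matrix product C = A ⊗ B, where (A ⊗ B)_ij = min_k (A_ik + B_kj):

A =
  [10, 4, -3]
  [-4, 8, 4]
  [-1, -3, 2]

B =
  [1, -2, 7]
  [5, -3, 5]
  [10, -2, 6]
A ⊗ B =
  [7, -5, 3]
  [-3, -6, 3]
  [0, -6, 2]

Apply the min-plus product entry-by-entry:
  C[0][0] = min over k of (A[0][0] + B[0][0] = 10 + 1 = 11, A[0][1] + B[1][0] = 4 + 5 = 9, A[0][2] + B[2][0] = -3 + 10 = 7) = 7 (attained at k = 2)
  C[0][1] = min over k of (A[0][0] + B[0][1] = 10 + -2 = 8, A[0][1] + B[1][1] = 4 + -3 = 1, A[0][2] + B[2][1] = -3 + -2 = -5) = -5 (attained at k = 2)
  C[0][2] = min over k of (A[0][0] + B[0][2] = 10 + 7 = 17, A[0][1] + B[1][2] = 4 + 5 = 9, A[0][2] + B[2][2] = -3 + 6 = 3) = 3 (attained at k = 2)
  C[1][0] = min over k of (A[1][0] + B[0][0] = -4 + 1 = -3, A[1][1] + B[1][0] = 8 + 5 = 13, A[1][2] + B[2][0] = 4 + 10 = 14) = -3 (attained at k = 0)
  C[1][1] = min over k of (A[1][0] + B[0][1] = -4 + -2 = -6, A[1][1] + B[1][1] = 8 + -3 = 5, A[1][2] + B[2][1] = 4 + -2 = 2) = -6 (attained at k = 0)
  C[1][2] = min over k of (A[1][0] + B[0][2] = -4 + 7 = 3, A[1][1] + B[1][2] = 8 + 5 = 13, A[1][2] + B[2][2] = 4 + 6 = 10) = 3 (attained at k = 0)
  C[2][0] = min over k of (A[2][0] + B[0][0] = -1 + 1 = 0, A[2][1] + B[1][0] = -3 + 5 = 2, A[2][2] + B[2][0] = 2 + 10 = 12) = 0 (attained at k = 0)
  C[2][1] = min over k of (A[2][0] + B[0][1] = -1 + -2 = -3, A[2][1] + B[1][1] = -3 + -3 = -6, A[2][2] + B[2][1] = 2 + -2 = 0) = -6 (attained at k = 1)
  C[2][2] = min over k of (A[2][0] + B[0][2] = -1 + 7 = 6, A[2][1] + B[1][2] = -3 + 5 = 2, A[2][2] + B[2][2] = 2 + 6 = 8) = 2 (attained at k = 1)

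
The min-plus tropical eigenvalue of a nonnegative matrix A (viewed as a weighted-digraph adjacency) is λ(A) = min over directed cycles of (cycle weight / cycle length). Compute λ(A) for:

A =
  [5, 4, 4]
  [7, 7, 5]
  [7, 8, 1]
λ(A) = 1

Enumerate directed cycles and compute their means (weight / length). Sample:
  cycle 0 → 0: weight = 5, length = 1, mean = 5/1 ≈ 5.000
  cycle 1 → 1: weight = 7, length = 1, mean = 7/1 ≈ 7.000
  cycle 2 → 2: weight = 1, length = 1, mean = 1/1 ≈ 1.000
  cycle 0 → 1 → 0: weight = 11, length = 2, mean = 11/2 ≈ 5.500
  cycle 0 → 2 → 0: weight = 11, length = 2, mean = 11/2 ≈ 5.500
  cycle 1 → 0 → 1: weight = 11, length = 2, mean = 11/2 ≈ 5.500
Minimum mean = 1.000, attained e.g. along the cycle 2 → 2 with weight 1 and length 1. So λ(A) = 1/1 = 1.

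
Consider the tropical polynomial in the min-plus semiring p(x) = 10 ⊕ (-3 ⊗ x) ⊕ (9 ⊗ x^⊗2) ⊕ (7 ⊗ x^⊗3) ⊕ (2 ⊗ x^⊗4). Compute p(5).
p(5) = 2

A tropical monomial a ⊗ x^⊗i evaluates to a + i · x. Evaluating each term at x = 5:
  Term 0 contributes 10 + 0 · 5 = 10
  Term 1 contributes -3 + 1 · 5 = 2
  Term 2 contributes 9 + 2 · 5 = 19
  Term 3 contributes 7 + 3 · 5 = 22
  Term 4 contributes 2 + 4 · 5 = 22
p(5) = ⊕ of these = min[10, 2, 19, 22, 22] = 2.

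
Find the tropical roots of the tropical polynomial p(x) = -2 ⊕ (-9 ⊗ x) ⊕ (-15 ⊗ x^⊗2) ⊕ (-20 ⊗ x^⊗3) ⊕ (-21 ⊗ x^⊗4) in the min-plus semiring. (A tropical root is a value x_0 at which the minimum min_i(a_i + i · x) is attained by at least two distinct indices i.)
Roots: {1, 5, 6, 7}

Each tropical root is a break point of the lower envelope of the lines y = a_i + i · x (there are 5 lines, with slopes 0, 1, ..., 4). Only the lines that attain the minimum somewhere contribute to roots; other lines are dominated. Here the surviving (envelope) indices are i = 4, i = 3, i = 2, i = 1, i = 0.
Intersections between consecutive envelope lines give the roots: for adjacent envelope indices i < j the intersection is x = (a_i − a_j) / (j − i). Reading off the sorted break points: {1, 5, 6, 7}.
Verification: at each break x_0, at least two indices attain the minimum of min_i(a_i + i · x_0).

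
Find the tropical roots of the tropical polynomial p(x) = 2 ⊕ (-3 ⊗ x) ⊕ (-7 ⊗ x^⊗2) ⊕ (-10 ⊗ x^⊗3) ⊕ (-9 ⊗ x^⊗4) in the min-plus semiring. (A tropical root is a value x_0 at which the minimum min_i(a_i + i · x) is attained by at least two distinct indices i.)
Roots: {-1, 3, 4, 5}

Each tropical root is a break point of the lower envelope of the lines y = a_i + i · x (there are 5 lines, with slopes 0, 1, ..., 4). Only the lines that attain the minimum somewhere contribute to roots; other lines are dominated. Here the surviving (envelope) indices are i = 4, i = 3, i = 2, i = 1, i = 0.
Intersections between consecutive envelope lines give the roots: for adjacent envelope indices i < j the intersection is x = (a_i − a_j) / (j − i). Reading off the sorted break points: {-1, 3, 4, 5}.
Verification: at each break x_0, at least two indices attain the minimum of min_i(a_i + i · x_0).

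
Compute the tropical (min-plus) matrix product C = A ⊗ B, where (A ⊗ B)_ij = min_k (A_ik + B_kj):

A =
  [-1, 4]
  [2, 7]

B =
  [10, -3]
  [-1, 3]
A ⊗ B =
  [3, -4]
  [6, -1]

Apply the min-plus product entry-by-entry:
  C[0][0] = min over k of (A[0][0] + B[0][0] = -1 + 10 = 9, A[0][1] + B[1][0] = 4 + -1 = 3) = 3 (attained at k = 1)
  C[0][1] = min over k of (A[0][0] + B[0][1] = -1 + -3 = -4, A[0][1] + B[1][1] = 4 + 3 = 7) = -4 (attained at k = 0)
  C[1][0] = min over k of (A[1][0] + B[0][0] = 2 + 10 = 12, A[1][1] + B[1][0] = 7 + -1 = 6) = 6 (attained at k = 1)
  C[1][1] = min over k of (A[1][0] + B[0][1] = 2 + -3 = -1, A[1][1] + B[1][1] = 7 + 3 = 10) = -1 (attained at k = 0)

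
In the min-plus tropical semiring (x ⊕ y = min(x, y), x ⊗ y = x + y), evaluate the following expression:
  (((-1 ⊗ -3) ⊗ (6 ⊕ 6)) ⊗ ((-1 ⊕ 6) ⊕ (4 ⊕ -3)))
(((-1 ⊗ -3) ⊗ (6 ⊕ 6)) ⊗ ((-1 ⊕ 6) ⊕ (4 ⊕ -3))) = -1

Expand innermost to outermost. Recall ⊕ takes the minimum of its arguments and ⊗ takes their sum. Working out the expression (((-1 ⊗ -3) ⊗ (6 ⊕ 6)) ⊗ ((-1 ⊕ 6) ⊕ (4 ⊕ -3))) gives -1.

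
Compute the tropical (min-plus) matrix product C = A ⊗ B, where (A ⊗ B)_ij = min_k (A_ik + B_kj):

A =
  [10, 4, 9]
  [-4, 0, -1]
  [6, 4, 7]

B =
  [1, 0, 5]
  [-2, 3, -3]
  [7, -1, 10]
A ⊗ B =
  [2, 7, 1]
  [-3, -4, -3]
  [2, 6, 1]

Apply the min-plus product entry-by-entry:
  C[0][0] = min over k of (A[0][0] + B[0][0] = 10 + 1 = 11, A[0][1] + B[1][0] = 4 + -2 = 2, A[0][2] + B[2][0] = 9 + 7 = 16) = 2 (attained at k = 1)
  C[0][1] = min over k of (A[0][0] + B[0][1] = 10 + 0 = 10, A[0][1] + B[1][1] = 4 + 3 = 7, A[0][2] + B[2][1] = 9 + -1 = 8) = 7 (attained at k = 1)
  C[0][2] = min over k of (A[0][0] + B[0][2] = 10 + 5 = 15, A[0][1] + B[1][2] = 4 + -3 = 1, A[0][2] + B[2][2] = 9 + 10 = 19) = 1 (attained at k = 1)
  C[1][0] = min over k of (A[1][0] + B[0][0] = -4 + 1 = -3, A[1][1] + B[1][0] = 0 + -2 = -2, A[1][2] + B[2][0] = -1 + 7 = 6) = -3 (attained at k = 0)
  C[1][1] = min over k of (A[1][0] + B[0][1] = -4 + 0 = -4, A[1][1] + B[1][1] = 0 + 3 = 3, A[1][2] + B[2][1] = -1 + -1 = -2) = -4 (attained at k = 0)
  C[1][2] = min over k of (A[1][0] + B[0][2] = -4 + 5 = 1, A[1][1] + B[1][2] = 0 + -3 = -3, A[1][2] + B[2][2] = -1 + 10 = 9) = -3 (attained at k = 1)
  C[2][0] = min over k of (A[2][0] + B[0][0] = 6 + 1 = 7, A[2][1] + B[1][0] = 4 + -2 = 2, A[2][2] + B[2][0] = 7 + 7 = 14) = 2 (attained at k = 1)
  C[2][1] = min over k of (A[2][0] + B[0][1] = 6 + 0 = 6, A[2][1] + B[1][1] = 4 + 3 = 7, A[2][2] + B[2][1] = 7 + -1 = 6) = 6 (attained at k = 0)
  C[2][2] = min over k of (A[2][0] + B[0][2] = 6 + 5 = 11, A[2][1] + B[1][2] = 4 + -3 = 1, A[2][2] + B[2][2] = 7 + 10 = 17) = 1 (attained at k = 1)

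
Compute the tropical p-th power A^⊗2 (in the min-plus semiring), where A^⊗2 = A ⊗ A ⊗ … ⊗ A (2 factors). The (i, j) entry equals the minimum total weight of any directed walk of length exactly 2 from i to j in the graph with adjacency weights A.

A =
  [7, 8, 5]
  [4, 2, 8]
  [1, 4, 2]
A^⊗2 =
  [6, 9, 7]
  [6, 4, 9]
  [3, 6, 4]

Each entry (A^⊗2)_ij equals the minimum over all length-2 walks i = v_0 → v_1 → … → v_2 = j of Σ_t A[v_t][v_{t+1}]. For example, for (i, j) = (0, 2) we minimise over 3 possible intermediate vertex sequences; the minimum is 7, attained along the walk 0 → 2 → 2.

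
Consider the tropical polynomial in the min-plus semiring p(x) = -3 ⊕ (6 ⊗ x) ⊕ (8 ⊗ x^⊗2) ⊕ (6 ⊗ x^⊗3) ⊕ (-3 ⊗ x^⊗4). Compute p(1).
p(1) = -3

A tropical monomial a ⊗ x^⊗i evaluates to a + i · x. Evaluating each term at x = 1:
  Term 0 contributes -3 + 0 · 1 = -3
  Term 1 contributes 6 + 1 · 1 = 7
  Term 2 contributes 8 + 2 · 1 = 10
  Term 3 contributes 6 + 3 · 1 = 9
  Term 4 contributes -3 + 4 · 1 = 1
p(1) = ⊕ of these = min[-3, 7, 10, 9, 1] = -3.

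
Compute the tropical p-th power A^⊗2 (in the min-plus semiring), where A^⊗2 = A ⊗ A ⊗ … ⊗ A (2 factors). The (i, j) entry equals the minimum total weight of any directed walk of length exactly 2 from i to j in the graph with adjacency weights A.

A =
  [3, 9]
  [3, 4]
A^⊗2 =
  [6, 12]
  [6, 8]

Each entry (A^⊗2)_ij equals the minimum over all length-2 walks i = v_0 → v_1 → … → v_2 = j of Σ_t A[v_t][v_{t+1}]. For example, for (i, j) = (0, 1) we minimise over 2 possible intermediate vertex sequences; the minimum is 12, attained along the walk 0 → 0 → 1.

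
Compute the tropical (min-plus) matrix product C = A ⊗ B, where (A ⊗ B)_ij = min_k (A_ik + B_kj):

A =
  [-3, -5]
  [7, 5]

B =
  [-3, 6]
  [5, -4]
A ⊗ B =
  [-6, -9]
  [4, 1]

Apply the min-plus product entry-by-entry:
  C[0][0] = min over k of (A[0][0] + B[0][0] = -3 + -3 = -6, A[0][1] + B[1][0] = -5 + 5 = 0) = -6 (attained at k = 0)
  C[0][1] = min over k of (A[0][0] + B[0][1] = -3 + 6 = 3, A[0][1] + B[1][1] = -5 + -4 = -9) = -9 (attained at k = 1)
  C[1][0] = min over k of (A[1][0] + B[0][0] = 7 + -3 = 4, A[1][1] + B[1][0] = 5 + 5 = 10) = 4 (attained at k = 0)
  C[1][1] = min over k of (A[1][0] + B[0][1] = 7 + 6 = 13, A[1][1] + B[1][1] = 5 + -4 = 1) = 1 (attained at k = 1)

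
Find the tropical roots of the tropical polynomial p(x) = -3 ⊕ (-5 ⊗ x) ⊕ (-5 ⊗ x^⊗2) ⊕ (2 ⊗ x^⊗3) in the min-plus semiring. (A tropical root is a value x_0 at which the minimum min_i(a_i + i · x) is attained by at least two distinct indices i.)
Roots: {-7, 0, 2}

Each tropical root is a break point of the lower envelope of the lines y = a_i + i · x (there are 4 lines, with slopes 0, 1, ..., 3). Only the lines that attain the minimum somewhere contribute to roots; other lines are dominated. Here the surviving (envelope) indices are i = 3, i = 2, i = 1, i = 0.
Intersections between consecutive envelope lines give the roots: for adjacent envelope indices i < j the intersection is x = (a_i − a_j) / (j − i). Reading off the sorted break points: {-7, 0, 2}.
Verification: at each break x_0, at least two indices attain the minimum of min_i(a_i + i · x_0).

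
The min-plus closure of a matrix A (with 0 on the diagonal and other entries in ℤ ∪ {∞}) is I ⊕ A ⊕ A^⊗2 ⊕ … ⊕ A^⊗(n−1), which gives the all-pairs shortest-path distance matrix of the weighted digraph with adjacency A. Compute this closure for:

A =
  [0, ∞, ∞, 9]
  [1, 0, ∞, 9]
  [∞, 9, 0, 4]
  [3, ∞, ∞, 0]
Closure =
  [0, ∞, ∞, 9]
  [1, 0, ∞, 9]
  [7, 9, 0, 4]
  [3, ∞, ∞, 0]

This is the Floyd-Warshall all-pairs shortest-path computation. For each intermediate vertex k = 0, 1, …, 3, update dist[i][j] ← min(dist[i][j], dist[i][k] + dist[k][j]). The final matrix gives, for each (i, j), the minimum total weight of any directed path from i to j (possibly empty when i = j).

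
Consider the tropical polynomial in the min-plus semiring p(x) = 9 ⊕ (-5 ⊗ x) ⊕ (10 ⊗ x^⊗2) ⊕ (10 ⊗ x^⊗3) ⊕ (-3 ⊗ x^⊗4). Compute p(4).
p(4) = -1

A tropical monomial a ⊗ x^⊗i evaluates to a + i · x. Evaluating each term at x = 4:
  Term 0 contributes 9 + 0 · 4 = 9
  Term 1 contributes -5 + 1 · 4 = -1
  Term 2 contributes 10 + 2 · 4 = 18
  Term 3 contributes 10 + 3 · 4 = 22
  Term 4 contributes -3 + 4 · 4 = 13
p(4) = ⊕ of these = min[9, -1, 18, 22, 13] = -1.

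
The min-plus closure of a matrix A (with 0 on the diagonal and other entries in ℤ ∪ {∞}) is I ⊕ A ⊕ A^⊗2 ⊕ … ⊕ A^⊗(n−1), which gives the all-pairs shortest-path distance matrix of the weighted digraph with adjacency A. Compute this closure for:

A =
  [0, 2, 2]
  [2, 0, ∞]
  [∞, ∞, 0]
Closure =
  [0, 2, 2]
  [2, 0, 4]
  [∞, ∞, 0]

This is the Floyd-Warshall all-pairs shortest-path computation. For each intermediate vertex k = 0, 1, …, 2, update dist[i][j] ← min(dist[i][j], dist[i][k] + dist[k][j]). The final matrix gives, for each (i, j), the minimum total weight of any directed path from i to j (possibly empty when i = j).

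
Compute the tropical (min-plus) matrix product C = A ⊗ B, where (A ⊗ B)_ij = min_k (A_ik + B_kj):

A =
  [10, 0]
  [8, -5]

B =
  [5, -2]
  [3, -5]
A ⊗ B =
  [3, -5]
  [-2, -10]

Apply the min-plus product entry-by-entry:
  C[0][0] = min over k of (A[0][0] + B[0][0] = 10 + 5 = 15, A[0][1] + B[1][0] = 0 + 3 = 3) = 3 (attained at k = 1)
  C[0][1] = min over k of (A[0][0] + B[0][1] = 10 + -2 = 8, A[0][1] + B[1][1] = 0 + -5 = -5) = -5 (attained at k = 1)
  C[1][0] = min over k of (A[1][0] + B[0][0] = 8 + 5 = 13, A[1][1] + B[1][0] = -5 + 3 = -2) = -2 (attained at k = 1)
  C[1][1] = min over k of (A[1][0] + B[0][1] = 8 + -2 = 6, A[1][1] + B[1][1] = -5 + -5 = -10) = -10 (attained at k = 1)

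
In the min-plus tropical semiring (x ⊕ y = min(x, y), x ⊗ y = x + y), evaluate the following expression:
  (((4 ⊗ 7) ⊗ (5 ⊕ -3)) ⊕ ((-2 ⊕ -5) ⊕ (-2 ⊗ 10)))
(((4 ⊗ 7) ⊗ (5 ⊕ -3)) ⊕ ((-2 ⊕ -5) ⊕ (-2 ⊗ 10))) = -5

Expand innermost to outermost. Recall ⊕ takes the minimum of its arguments and ⊗ takes their sum. Working out the expression (((4 ⊗ 7) ⊗ (5 ⊕ -3)) ⊕ ((-2 ⊕ -5) ⊕ (-2 ⊗ 10))) gives -5.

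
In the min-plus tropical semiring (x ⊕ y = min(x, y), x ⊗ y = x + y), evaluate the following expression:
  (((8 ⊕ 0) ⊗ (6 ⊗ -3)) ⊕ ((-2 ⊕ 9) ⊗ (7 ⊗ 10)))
(((8 ⊕ 0) ⊗ (6 ⊗ -3)) ⊕ ((-2 ⊕ 9) ⊗ (7 ⊗ 10))) = 3

Expand innermost to outermost. Recall ⊕ takes the minimum of its arguments and ⊗ takes their sum. Working out the expression (((8 ⊕ 0) ⊗ (6 ⊗ -3)) ⊕ ((-2 ⊕ 9) ⊗ (7 ⊗ 10))) gives 3.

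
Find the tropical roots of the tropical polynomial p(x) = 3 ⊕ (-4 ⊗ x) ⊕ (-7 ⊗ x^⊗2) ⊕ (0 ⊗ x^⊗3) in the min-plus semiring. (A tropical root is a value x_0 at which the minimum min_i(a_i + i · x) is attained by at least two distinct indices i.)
Roots: {-7, 3, 7}

Each tropical root is a break point of the lower envelope of the lines y = a_i + i · x (there are 4 lines, with slopes 0, 1, ..., 3). Only the lines that attain the minimum somewhere contribute to roots; other lines are dominated. Here the surviving (envelope) indices are i = 3, i = 2, i = 1, i = 0.
Intersections between consecutive envelope lines give the roots: for adjacent envelope indices i < j the intersection is x = (a_i − a_j) / (j − i). Reading off the sorted break points: {-7, 3, 7}.
Verification: at each break x_0, at least two indices attain the minimum of min_i(a_i + i · x_0).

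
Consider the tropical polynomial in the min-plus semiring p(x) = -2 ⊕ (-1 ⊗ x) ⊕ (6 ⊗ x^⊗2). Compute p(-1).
p(-1) = -2

A tropical monomial a ⊗ x^⊗i evaluates to a + i · x. Evaluating each term at x = -1:
  Term 0 contributes -2 + 0 · -1 = -2
  Term 1 contributes -1 + 1 · -1 = -2
  Term 2 contributes 6 + 2 · -1 = 4
p(-1) = ⊕ of these = min[-2, -2, 4] = -2.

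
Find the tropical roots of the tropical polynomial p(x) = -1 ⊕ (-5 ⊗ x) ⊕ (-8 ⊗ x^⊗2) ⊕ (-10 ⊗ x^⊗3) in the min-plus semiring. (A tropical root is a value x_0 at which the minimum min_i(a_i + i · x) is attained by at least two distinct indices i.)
Roots: {2, 3, 4}

Each tropical root is a break point of the lower envelope of the lines y = a_i + i · x (there are 4 lines, with slopes 0, 1, ..., 3). Only the lines that attain the minimum somewhere contribute to roots; other lines are dominated. Here the surviving (envelope) indices are i = 3, i = 2, i = 1, i = 0.
Intersections between consecutive envelope lines give the roots: for adjacent envelope indices i < j the intersection is x = (a_i − a_j) / (j − i). Reading off the sorted break points: {2, 3, 4}.
Verification: at each break x_0, at least two indices attain the minimum of min_i(a_i + i · x_0).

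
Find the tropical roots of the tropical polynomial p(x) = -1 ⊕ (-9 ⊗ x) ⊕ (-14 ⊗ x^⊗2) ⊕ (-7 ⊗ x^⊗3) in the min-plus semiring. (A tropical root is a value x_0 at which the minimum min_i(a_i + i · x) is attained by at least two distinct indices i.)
Roots: {-7, 5, 8}

Each tropical root is a break point of the lower envelope of the lines y = a_i + i · x (there are 4 lines, with slopes 0, 1, ..., 3). Only the lines that attain the minimum somewhere contribute to roots; other lines are dominated. Here the surviving (envelope) indices are i = 3, i = 2, i = 1, i = 0.
Intersections between consecutive envelope lines give the roots: for adjacent envelope indices i < j the intersection is x = (a_i − a_j) / (j − i). Reading off the sorted break points: {-7, 5, 8}.
Verification: at each break x_0, at least two indices attain the minimum of min_i(a_i + i · x_0).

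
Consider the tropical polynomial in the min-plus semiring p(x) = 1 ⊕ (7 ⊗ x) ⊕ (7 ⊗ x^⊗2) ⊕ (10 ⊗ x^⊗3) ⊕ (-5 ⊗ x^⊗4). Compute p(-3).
p(-3) = -17

A tropical monomial a ⊗ x^⊗i evaluates to a + i · x. Evaluating each term at x = -3:
  Term 0 contributes 1 + 0 · -3 = 1
  Term 1 contributes 7 + 1 · -3 = 4
  Term 2 contributes 7 + 2 · -3 = 1
  Term 3 contributes 10 + 3 · -3 = 1
  Term 4 contributes -5 + 4 · -3 = -17
p(-3) = ⊕ of these = min[1, 4, 1, 1, -17] = -17.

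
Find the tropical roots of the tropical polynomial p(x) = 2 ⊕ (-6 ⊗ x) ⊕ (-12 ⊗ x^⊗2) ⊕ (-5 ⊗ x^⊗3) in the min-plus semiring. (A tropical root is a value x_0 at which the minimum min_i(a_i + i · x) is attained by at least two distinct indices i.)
Roots: {-7, 6, 8}

Each tropical root is a break point of the lower envelope of the lines y = a_i + i · x (there are 4 lines, with slopes 0, 1, ..., 3). Only the lines that attain the minimum somewhere contribute to roots; other lines are dominated. Here the surviving (envelope) indices are i = 3, i = 2, i = 1, i = 0.
Intersections between consecutive envelope lines give the roots: for adjacent envelope indices i < j the intersection is x = (a_i − a_j) / (j − i). Reading off the sorted break points: {-7, 6, 8}.
Verification: at each break x_0, at least two indices attain the minimum of min_i(a_i + i · x_0).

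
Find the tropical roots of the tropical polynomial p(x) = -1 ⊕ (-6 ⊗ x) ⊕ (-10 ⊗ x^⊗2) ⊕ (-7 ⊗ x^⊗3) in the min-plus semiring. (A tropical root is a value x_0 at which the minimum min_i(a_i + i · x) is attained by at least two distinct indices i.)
Roots: {-3, 4, 5}

Each tropical root is a break point of the lower envelope of the lines y = a_i + i · x (there are 4 lines, with slopes 0, 1, ..., 3). Only the lines that attain the minimum somewhere contribute to roots; other lines are dominated. Here the surviving (envelope) indices are i = 3, i = 2, i = 1, i = 0.
Intersections between consecutive envelope lines give the roots: for adjacent envelope indices i < j the intersection is x = (a_i − a_j) / (j − i). Reading off the sorted break points: {-3, 4, 5}.
Verification: at each break x_0, at least two indices attain the minimum of min_i(a_i + i · x_0).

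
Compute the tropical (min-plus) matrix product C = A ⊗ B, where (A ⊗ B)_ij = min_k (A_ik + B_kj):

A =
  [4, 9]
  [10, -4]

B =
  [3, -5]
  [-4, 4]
A ⊗ B =
  [5, -1]
  [-8, 0]

Apply the min-plus product entry-by-entry:
  C[0][0] = min over k of (A[0][0] + B[0][0] = 4 + 3 = 7, A[0][1] + B[1][0] = 9 + -4 = 5) = 5 (attained at k = 1)
  C[0][1] = min over k of (A[0][0] + B[0][1] = 4 + -5 = -1, A[0][1] + B[1][1] = 9 + 4 = 13) = -1 (attained at k = 0)
  C[1][0] = min over k of (A[1][0] + B[0][0] = 10 + 3 = 13, A[1][1] + B[1][0] = -4 + -4 = -8) = -8 (attained at k = 1)
  C[1][1] = min over k of (A[1][0] + B[0][1] = 10 + -5 = 5, A[1][1] + B[1][1] = -4 + 4 = 0) = 0 (attained at k = 1)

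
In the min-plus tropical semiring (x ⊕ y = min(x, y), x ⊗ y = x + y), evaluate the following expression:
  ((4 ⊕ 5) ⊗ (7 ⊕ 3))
((4 ⊕ 5) ⊗ (7 ⊕ 3)) = 7

Expand innermost to outermost. Recall ⊕ takes the minimum of its arguments and ⊗ takes their sum. Working out the expression ((4 ⊕ 5) ⊗ (7 ⊕ 3)) gives 7.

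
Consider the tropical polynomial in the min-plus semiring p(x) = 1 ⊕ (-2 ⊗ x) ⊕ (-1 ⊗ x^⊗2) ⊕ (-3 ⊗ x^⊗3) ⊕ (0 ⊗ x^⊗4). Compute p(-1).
p(-1) = -6

A tropical monomial a ⊗ x^⊗i evaluates to a + i · x. Evaluating each term at x = -1:
  Term 0 contributes 1 + 0 · -1 = 1
  Term 1 contributes -2 + 1 · -1 = -3
  Term 2 contributes -1 + 2 · -1 = -3
  Term 3 contributes -3 + 3 · -1 = -6
  Term 4 contributes 0 + 4 · -1 = -4
p(-1) = ⊕ of these = min[1, -3, -3, -6, -4] = -6.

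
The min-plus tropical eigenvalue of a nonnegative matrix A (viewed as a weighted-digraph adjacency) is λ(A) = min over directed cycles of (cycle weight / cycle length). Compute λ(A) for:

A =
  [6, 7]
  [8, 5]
λ(A) = 5

Enumerate directed cycles and compute their means (weight / length). Sample:
  cycle 0 → 0: weight = 6, length = 1, mean = 6/1 ≈ 6.000
  cycle 1 → 1: weight = 5, length = 1, mean = 5/1 ≈ 5.000
  cycle 0 → 1 → 0: weight = 15, length = 2, mean = 15/2 ≈ 7.500
  cycle 1 → 0 → 1: weight = 15, length = 2, mean = 15/2 ≈ 7.500
Minimum mean = 5.000, attained e.g. along the cycle 1 → 1 with weight 5 and length 1. So λ(A) = 5/1 = 5.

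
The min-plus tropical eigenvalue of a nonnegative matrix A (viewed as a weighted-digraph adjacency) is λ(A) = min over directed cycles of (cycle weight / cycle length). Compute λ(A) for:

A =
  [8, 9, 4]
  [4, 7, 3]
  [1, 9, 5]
λ(A) = 5/2

Enumerate directed cycles and compute their means (weight / length). Sample:
  cycle 0 → 0: weight = 8, length = 1, mean = 8/1 ≈ 8.000
  cycle 1 → 1: weight = 7, length = 1, mean = 7/1 ≈ 7.000
  cycle 2 → 2: weight = 5, length = 1, mean = 5/1 ≈ 5.000
  cycle 0 → 1 → 0: weight = 13, length = 2, mean = 13/2 ≈ 6.500
  cycle 0 → 2 → 0: weight = 5, length = 2, mean = 5/2 ≈ 2.500
  cycle 1 → 0 → 1: weight = 13, length = 2, mean = 13/2 ≈ 6.500
Minimum mean = 2.500, attained e.g. along the cycle 0 → 2 → 0 with weight 5 and length 2. So λ(A) = 5/2 = 5/2.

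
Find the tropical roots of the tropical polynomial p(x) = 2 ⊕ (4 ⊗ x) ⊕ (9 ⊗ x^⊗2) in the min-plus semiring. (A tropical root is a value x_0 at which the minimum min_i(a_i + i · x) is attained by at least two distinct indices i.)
Roots: {-5, -2}

Each tropical root is a break point of the lower envelope of the lines y = a_i + i · x (there are 3 lines, with slopes 0, 1, ..., 2). Only the lines that attain the minimum somewhere contribute to roots; other lines are dominated. Here the surviving (envelope) indices are i = 2, i = 1, i = 0.
Intersections between consecutive envelope lines give the roots: for adjacent envelope indices i < j the intersection is x = (a_i − a_j) / (j − i). Reading off the sorted break points: {-5, -2}.
Verification: at each break x_0, at least two indices attain the minimum of min_i(a_i + i · x_0).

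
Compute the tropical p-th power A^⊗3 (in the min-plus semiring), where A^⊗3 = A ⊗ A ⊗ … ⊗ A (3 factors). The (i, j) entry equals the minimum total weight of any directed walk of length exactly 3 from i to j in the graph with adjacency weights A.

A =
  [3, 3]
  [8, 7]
A^⊗3 =
  [9, 9]
  [14, 14]

Each entry (A^⊗3)_ij equals the minimum over all length-3 walks i = v_0 → v_1 → … → v_3 = j of Σ_t A[v_t][v_{t+1}]. For example, for (i, j) = (0, 1) we minimise over 4 possible intermediate vertex sequences; the minimum is 9, attained along the walk 0 → 0 → 0 → 1.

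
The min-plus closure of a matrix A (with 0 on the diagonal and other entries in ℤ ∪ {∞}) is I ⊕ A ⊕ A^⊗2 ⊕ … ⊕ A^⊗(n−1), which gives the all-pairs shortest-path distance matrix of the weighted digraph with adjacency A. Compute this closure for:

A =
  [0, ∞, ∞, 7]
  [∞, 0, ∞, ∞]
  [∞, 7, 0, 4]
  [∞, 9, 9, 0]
Closure =
  [0, 16, 16, 7]
  [∞, 0, ∞, ∞]
  [∞, 7, 0, 4]
  [∞, 9, 9, 0]

This is the Floyd-Warshall all-pairs shortest-path computation. For each intermediate vertex k = 0, 1, …, 3, update dist[i][j] ← min(dist[i][j], dist[i][k] + dist[k][j]). The final matrix gives, for each (i, j), the minimum total weight of any directed path from i to j (possibly empty when i = j).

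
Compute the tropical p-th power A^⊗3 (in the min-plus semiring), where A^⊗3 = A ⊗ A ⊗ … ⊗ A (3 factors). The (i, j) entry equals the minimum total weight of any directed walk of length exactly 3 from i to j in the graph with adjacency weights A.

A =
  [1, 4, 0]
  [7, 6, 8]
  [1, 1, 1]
A^⊗3 =
  [2, 2, 1]
  [8, 8, 8]
  [2, 2, 2]

Each entry (A^⊗3)_ij equals the minimum over all length-3 walks i = v_0 → v_1 → … → v_3 = j of Σ_t A[v_t][v_{t+1}]. For example, for (i, j) = (0, 2) we minimise over 9 possible intermediate vertex sequences; the minimum is 1, attained along the walk 0 → 2 → 0 → 2.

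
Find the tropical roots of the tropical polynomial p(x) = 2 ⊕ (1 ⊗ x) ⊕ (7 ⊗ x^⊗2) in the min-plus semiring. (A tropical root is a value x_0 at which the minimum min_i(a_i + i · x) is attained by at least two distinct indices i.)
Roots: {-6, 1}

Each tropical root is a break point of the lower envelope of the lines y = a_i + i · x (there are 3 lines, with slopes 0, 1, ..., 2). Only the lines that attain the minimum somewhere contribute to roots; other lines are dominated. Here the surviving (envelope) indices are i = 2, i = 1, i = 0.
Intersections between consecutive envelope lines give the roots: for adjacent envelope indices i < j the intersection is x = (a_i − a_j) / (j − i). Reading off the sorted break points: {-6, 1}.
Verification: at each break x_0, at least two indices attain the minimum of min_i(a_i + i · x_0).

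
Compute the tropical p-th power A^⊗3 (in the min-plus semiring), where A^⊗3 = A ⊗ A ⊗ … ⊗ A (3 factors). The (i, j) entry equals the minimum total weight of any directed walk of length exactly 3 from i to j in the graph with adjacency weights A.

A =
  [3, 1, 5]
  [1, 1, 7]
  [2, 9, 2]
A^⊗3 =
  [3, 3, 7]
  [3, 3, 7]
  [4, 4, 6]

Each entry (A^⊗3)_ij equals the minimum over all length-3 walks i = v_0 → v_1 → … → v_3 = j of Σ_t A[v_t][v_{t+1}]. For example, for (i, j) = (0, 2) we minimise over 9 possible intermediate vertex sequences; the minimum is 7, attained along the walk 0 → 1 → 0 → 2.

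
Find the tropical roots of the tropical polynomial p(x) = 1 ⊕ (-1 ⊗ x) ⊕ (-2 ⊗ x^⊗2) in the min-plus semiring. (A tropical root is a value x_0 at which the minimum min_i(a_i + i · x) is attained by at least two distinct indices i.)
Roots: {1, 2}

Each tropical root is a break point of the lower envelope of the lines y = a_i + i · x (there are 3 lines, with slopes 0, 1, ..., 2). Only the lines that attain the minimum somewhere contribute to roots; other lines are dominated. Here the surviving (envelope) indices are i = 2, i = 1, i = 0.
Intersections between consecutive envelope lines give the roots: for adjacent envelope indices i < j the intersection is x = (a_i − a_j) / (j − i). Reading off the sorted break points: {1, 2}.
Verification: at each break x_0, at least two indices attain the minimum of min_i(a_i + i · x_0).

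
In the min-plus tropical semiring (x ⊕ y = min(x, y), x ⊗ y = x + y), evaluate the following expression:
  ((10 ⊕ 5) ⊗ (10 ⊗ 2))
((10 ⊕ 5) ⊗ (10 ⊗ 2)) = 17

Expand innermost to outermost. Recall ⊕ takes the minimum of its arguments and ⊗ takes their sum. Working out the expression ((10 ⊕ 5) ⊗ (10 ⊗ 2)) gives 17.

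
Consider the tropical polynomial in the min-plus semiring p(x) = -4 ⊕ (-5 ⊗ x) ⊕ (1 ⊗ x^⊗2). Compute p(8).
p(8) = -4

A tropical monomial a ⊗ x^⊗i evaluates to a + i · x. Evaluating each term at x = 8:
  Term 0 contributes -4 + 0 · 8 = -4
  Term 1 contributes -5 + 1 · 8 = 3
  Term 2 contributes 1 + 2 · 8 = 17
p(8) = ⊕ of these = min[-4, 3, 17] = -4.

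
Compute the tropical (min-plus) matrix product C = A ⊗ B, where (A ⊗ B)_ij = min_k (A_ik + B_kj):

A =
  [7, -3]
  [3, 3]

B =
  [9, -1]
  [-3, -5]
A ⊗ B =
  [-6, -8]
  [0, -2]

Apply the min-plus product entry-by-entry:
  C[0][0] = min over k of (A[0][0] + B[0][0] = 7 + 9 = 16, A[0][1] + B[1][0] = -3 + -3 = -6) = -6 (attained at k = 1)
  C[0][1] = min over k of (A[0][0] + B[0][1] = 7 + -1 = 6, A[0][1] + B[1][1] = -3 + -5 = -8) = -8 (attained at k = 1)
  C[1][0] = min over k of (A[1][0] + B[0][0] = 3 + 9 = 12, A[1][1] + B[1][0] = 3 + -3 = 0) = 0 (attained at k = 1)
  C[1][1] = min over k of (A[1][0] + B[0][1] = 3 + -1 = 2, A[1][1] + B[1][1] = 3 + -5 = -2) = -2 (attained at k = 1)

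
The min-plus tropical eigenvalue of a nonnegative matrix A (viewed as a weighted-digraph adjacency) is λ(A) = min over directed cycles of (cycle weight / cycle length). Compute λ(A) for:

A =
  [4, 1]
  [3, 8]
λ(A) = 2

Enumerate directed cycles and compute their means (weight / length). Sample:
  cycle 0 → 0: weight = 4, length = 1, mean = 4/1 ≈ 4.000
  cycle 1 → 1: weight = 8, length = 1, mean = 8/1 ≈ 8.000
  cycle 0 → 1 → 0: weight = 4, length = 2, mean = 4/2 ≈ 2.000
  cycle 1 → 0 → 1: weight = 4, length = 2, mean = 4/2 ≈ 2.000
Minimum mean = 2.000, attained e.g. along the cycle 0 → 1 → 0 with weight 4 and length 2. So λ(A) = 4/2 = 2.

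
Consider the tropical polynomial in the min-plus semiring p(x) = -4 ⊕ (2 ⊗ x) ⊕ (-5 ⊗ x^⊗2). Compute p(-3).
p(-3) = -11

A tropical monomial a ⊗ x^⊗i evaluates to a + i · x. Evaluating each term at x = -3:
  Term 0 contributes -4 + 0 · -3 = -4
  Term 1 contributes 2 + 1 · -3 = -1
  Term 2 contributes -5 + 2 · -3 = -11
p(-3) = ⊕ of these = min[-4, -1, -11] = -11.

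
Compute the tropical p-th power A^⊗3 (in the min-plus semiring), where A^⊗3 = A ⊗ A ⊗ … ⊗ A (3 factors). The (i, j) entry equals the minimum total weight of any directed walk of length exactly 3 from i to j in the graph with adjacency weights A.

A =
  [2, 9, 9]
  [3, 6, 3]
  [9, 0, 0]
A^⊗3 =
  [6, 9, 9]
  [6, 3, 3]
  [3, 0, 0]

Each entry (A^⊗3)_ij equals the minimum over all length-3 walks i = v_0 → v_1 → … → v_3 = j of Σ_t A[v_t][v_{t+1}]. For example, for (i, j) = (0, 2) we minimise over 9 possible intermediate vertex sequences; the minimum is 9, attained along the walk 0 → 2 → 2 → 2.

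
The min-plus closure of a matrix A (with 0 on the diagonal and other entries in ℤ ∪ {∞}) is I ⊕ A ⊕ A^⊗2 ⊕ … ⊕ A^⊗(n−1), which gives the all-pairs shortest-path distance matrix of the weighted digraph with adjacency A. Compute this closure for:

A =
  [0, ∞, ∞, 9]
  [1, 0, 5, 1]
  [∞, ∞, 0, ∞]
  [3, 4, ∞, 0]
Closure =
  [0, 13, 18, 9]
  [1, 0, 5, 1]
  [∞, ∞, 0, ∞]
  [3, 4, 9, 0]

This is the Floyd-Warshall all-pairs shortest-path computation. For each intermediate vertex k = 0, 1, …, 3, update dist[i][j] ← min(dist[i][j], dist[i][k] + dist[k][j]). The final matrix gives, for each (i, j), the minimum total weight of any directed path from i to j (possibly empty when i = j).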